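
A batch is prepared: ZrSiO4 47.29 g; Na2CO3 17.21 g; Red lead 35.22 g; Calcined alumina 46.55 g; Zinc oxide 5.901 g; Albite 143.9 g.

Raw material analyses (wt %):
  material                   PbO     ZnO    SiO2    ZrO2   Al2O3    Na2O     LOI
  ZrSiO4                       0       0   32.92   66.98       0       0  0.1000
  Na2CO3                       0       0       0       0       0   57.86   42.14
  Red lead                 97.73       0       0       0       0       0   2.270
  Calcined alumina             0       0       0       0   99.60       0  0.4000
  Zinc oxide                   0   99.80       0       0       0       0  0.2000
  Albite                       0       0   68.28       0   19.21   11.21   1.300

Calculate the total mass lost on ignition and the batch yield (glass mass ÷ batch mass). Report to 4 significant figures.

The whole derivation maintains full float precision throughout — working values are displayed (rounded to four significant digits) when written out. Each reported value includes exactly one rounding. All derived quantities are re-derived from the batch weights for 285.9 g of glass at full precision (yield, the six compositions, the totals, ignition loss, net glass mass), as set out in the problem or the answer.
Ignition loss by material:
  ZrSiO4: 47.29 × 0.001000 = 0.04729 g
  Na2CO3: 17.21 × 0.4214 = 7.252 g
  Red lead: 35.22 × 0.02270 = 0.7995 g
  Calcined alumina: 46.55 × 0.004000 = 0.1862 g
  Zinc oxide: 5.901 × 0.002000 = 0.01180 g
  Albite: 143.9 × 0.01300 = 1.871 g
Total LOI = 10.17 g
Glass = batch − LOI = 296.1 − 10.17 = 285.9 g

LOI loss = 10.17 g; glass = 285.9 g; yield = 96.57%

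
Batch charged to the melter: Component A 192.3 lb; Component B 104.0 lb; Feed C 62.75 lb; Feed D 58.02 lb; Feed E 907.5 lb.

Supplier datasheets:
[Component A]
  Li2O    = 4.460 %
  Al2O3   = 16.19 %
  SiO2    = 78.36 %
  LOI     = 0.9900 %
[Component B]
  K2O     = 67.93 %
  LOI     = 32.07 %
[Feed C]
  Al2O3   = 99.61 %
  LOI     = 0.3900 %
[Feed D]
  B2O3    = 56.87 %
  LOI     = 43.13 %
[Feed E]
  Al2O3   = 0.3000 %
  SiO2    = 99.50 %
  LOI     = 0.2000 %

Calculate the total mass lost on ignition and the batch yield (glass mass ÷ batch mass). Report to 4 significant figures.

LOI loss = 62.34 lb; glass = 1262 lb; yield = 95.29%

Values along the way are displayed (rounded to 4 significant digits) in the printout. All internal work carries exact precision at every stage — exactly one rounding goes into each reported result — derived quantities, including the yield, ignition loss, the five compositions, totals, glass mass, are re-derived from the batch weights on 1262 lb of glass in exact precision as quoted within problem or answer.
Loss on ignition, line by line:
  Component A: 192.3 × 0.009900 = 1.904 lb
  Component B: 104.0 × 0.3207 = 33.35 lb
  Feed C: 62.75 × 0.003900 = 0.2447 lb
  Feed D: 58.02 × 0.4313 = 25.02 lb
  Feed E: 907.5 × 0.002000 = 1.815 lb
Total LOI = 62.34 lb
Glass = batch − LOI = 1325 − 62.34 = 1262 lb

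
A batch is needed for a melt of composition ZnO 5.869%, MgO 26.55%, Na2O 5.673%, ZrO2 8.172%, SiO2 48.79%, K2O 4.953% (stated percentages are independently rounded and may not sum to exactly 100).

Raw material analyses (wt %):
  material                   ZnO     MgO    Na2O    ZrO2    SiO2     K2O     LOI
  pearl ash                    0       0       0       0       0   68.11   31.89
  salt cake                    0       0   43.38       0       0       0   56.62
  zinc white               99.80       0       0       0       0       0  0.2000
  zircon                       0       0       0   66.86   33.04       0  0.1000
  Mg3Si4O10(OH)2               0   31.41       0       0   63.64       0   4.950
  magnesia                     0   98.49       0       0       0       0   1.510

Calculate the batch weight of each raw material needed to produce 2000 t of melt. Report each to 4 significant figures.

Working values are shown (rounded to four significant digits) in the working; exact precision is carried through the solve. Every reported value includes exactly one rounding. All derived quantities are recomputed from the weighed amounts for 2000 t of glass at full precision (the yield, six oxide percentages, totals, glass mass, LOI), as given in the question or the answer.
Target masses of each oxide per 2000 t melt:
  ZnO: 5.869% × 2000 = 117.4 t
  MgO: 26.55% × 2000 = 531.0 t
  Na2O: 5.673% × 2000 = 113.5 t
  ZrO2: 8.172% × 2000 = 163.4 t
  SiO2: 48.79% × 2000 = 975.8 t
  K2O: 4.953% × 2000 = 99.06 t
Oxide-by-oxide audit from the weights as reported, relative to the basis at hand (every target is met by its sum exact up to rounding of places):
  ZnO: 117.6·0.9980 = 117.4 t (target 117.4 t)
  MgO: 1406·0.3141 + 90.62·0.9849 = 530.9 t (target 531.0 t)
  Na2O: 261.5·0.4338 = 113.4 t (target 113.5 t)
  ZrO2: 244.5·0.6686 = 163.5 t (target 163.4 t)
  SiO2: 244.5·0.3304 + 1406·0.6364 = 975.6 t (target 975.8 t)
  K2O: 145.4·0.6811 = 99.03 t (target 99.06 t)
Auditing the glass mass value: Σ batch − LOI loss = 2000 t (the targets, summed, come to 2000 t; stated basis 2000 t — differing by rounding only).
Batch grand total — Σ batch = 2266 t; LOI removed, Σ of batch·LOI: 265.9 t; yield: glass divided by total = 88.26%.

Batch per 2000 t melt:
  pearl ash: 145.4 t
  salt cake: 261.5 t
  zinc white: 117.6 t
  zircon: 244.5 t
  Mg3Si4O10(OH)2: 1406 t
  magnesia: 90.62 t
Total batch = 2266 t; LOI loss = 265.9 t; yield = 88.26%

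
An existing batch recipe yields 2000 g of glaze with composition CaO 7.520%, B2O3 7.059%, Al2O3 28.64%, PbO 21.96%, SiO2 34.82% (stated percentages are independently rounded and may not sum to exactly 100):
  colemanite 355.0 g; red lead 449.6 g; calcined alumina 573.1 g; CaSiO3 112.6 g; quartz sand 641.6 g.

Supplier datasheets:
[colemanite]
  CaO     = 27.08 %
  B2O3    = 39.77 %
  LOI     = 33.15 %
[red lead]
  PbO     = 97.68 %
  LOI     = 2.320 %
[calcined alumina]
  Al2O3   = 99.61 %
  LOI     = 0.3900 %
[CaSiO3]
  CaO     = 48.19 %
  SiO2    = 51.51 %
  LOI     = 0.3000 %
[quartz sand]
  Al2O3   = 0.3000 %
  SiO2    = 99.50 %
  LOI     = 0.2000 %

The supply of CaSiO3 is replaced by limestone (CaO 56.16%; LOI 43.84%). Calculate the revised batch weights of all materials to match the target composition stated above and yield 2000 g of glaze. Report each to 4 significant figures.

Revised batch per 2000 g glaze:
  colemanite: 355.0 g
  red lead: 449.6 g
  calcined alumina: 572.9 g
  limestone: 96.63 g
  quartz sand: 699.9 g
Total batch = 2174 g; LOI loss = 174.1 g

Every computation keeps full precision from first step to last. Mid-chain values are displayed with 4-significant-digit rounding alongside each step — each reported result is rounded a single time. All derived quantities, which include glass mass, the five compositions, the totals, ignition loss, yield, are recomputed in exact precision, as written in the problem or answer text, using the weight values on 2000 g of glass.
Per-oxide target masses for 2000 g glaze:
  CaO: 7.520% × 2000 = 150.4 g
  B2O3: 7.059% × 2000 = 141.2 g
  Al2O3: 28.64% × 2000 = 572.8 g
  PbO: 21.96% × 2000 = 439.2 g
  SiO2: 34.82% × 2000 = 696.4 g
Checking each oxide sum with the batch weights as given, against the basis in use (oxide sums agree with the targets inside rounding margins):
  CaO: 355.0·0.2708 + 96.63·0.5616 = 150.4 g (target 150.4 g)
  B2O3: 355.0·0.3977 = 141.2 g (target 141.2 g)
  Al2O3: 572.9·0.9961 + 699.9·0.003000 = 572.8 g (target 572.8 g)
  PbO: 449.6·0.9768 = 439.2 g (target 439.2 g)
  SiO2: 699.9·0.9950 = 696.4 g (target 696.4 g)
Auditing the glass mass value: batch Σ − ignition loss = 2000 g (summing oxide targets gives 2000 g; versus the stated basis of 2000 g — deltas are rounding alone).
Batch grand total — Σ batch = 2174 g; LOI loss = Σ batch·LOI = 174.1 g; yield = glass ÷ total batch = 91.99%.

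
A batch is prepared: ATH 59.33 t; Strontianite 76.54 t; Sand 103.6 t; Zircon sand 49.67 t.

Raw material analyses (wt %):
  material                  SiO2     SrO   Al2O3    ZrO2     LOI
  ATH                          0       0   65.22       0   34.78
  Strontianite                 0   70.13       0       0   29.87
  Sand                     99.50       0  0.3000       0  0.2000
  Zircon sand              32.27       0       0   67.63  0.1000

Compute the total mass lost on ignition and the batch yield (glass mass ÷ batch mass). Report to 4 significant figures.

LOI loss = 43.75 t; glass = 245.4 t; yield = 84.87%

All arithmetic keeps full float precision from start to finish. The intermediate values are displayed rounded off to 4 significant figures alongside each step; a single rounding finalizes each reported number. The derived quantities are computed starting from the weights for 245.4 t of glass at exact precision (yield, totals, LOI, four oxide percentages, net glass mass) exactly as shown in question or answer.
Loss on ignition, line by line:
  ATH: 59.33 × 0.3478 = 20.63 t
  Strontianite: 76.54 × 0.2987 = 22.86 t
  Sand: 103.6 × 0.002000 = 0.2072 t
  Zircon sand: 49.67 × 0.001000 = 0.04967 t
Total LOI = 43.75 t
Glass = batch − LOI = 289.1 − 43.75 = 245.4 t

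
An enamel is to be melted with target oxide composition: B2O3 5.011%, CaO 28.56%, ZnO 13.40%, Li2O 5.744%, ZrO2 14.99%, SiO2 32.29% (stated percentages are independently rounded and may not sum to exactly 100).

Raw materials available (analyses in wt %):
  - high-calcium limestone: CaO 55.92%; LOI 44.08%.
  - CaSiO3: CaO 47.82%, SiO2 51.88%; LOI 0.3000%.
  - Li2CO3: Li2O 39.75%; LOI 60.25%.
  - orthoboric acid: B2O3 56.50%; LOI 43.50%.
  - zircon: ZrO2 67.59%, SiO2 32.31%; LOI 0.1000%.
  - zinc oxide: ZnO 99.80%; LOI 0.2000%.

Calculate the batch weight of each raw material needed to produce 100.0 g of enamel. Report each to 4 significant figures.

Batch per 100.0 g enamel:
  high-calcium limestone: 9.660 g
  CaSiO3: 48.43 g
  Li2CO3: 14.45 g
  orthoboric acid: 8.869 g
  zircon: 22.18 g
  zinc oxide: 13.43 g
Total batch = 117.0 g; LOI loss = 17.02 g; yield = 85.46%

Intermediates are printed, rounded to four significant figures, between the steps; every computation maintains full precision throughout — a single rounding finalizes every reported figure — derived quantities (the yield, glass mass, ignition loss, the six compositions, the totals) are carried starting from the weights at 100.0 g of glass in full float precision, as quoted within the problem or answer text.
The oxide mass targets at 100.0 g enamel:
  B2O3: 5.011% × 100.0 = 5.011 g
  CaO: 28.56% × 100.0 = 28.56 g
  ZnO: 13.40% × 100.0 = 13.40 g
  Li2O: 5.744% × 100.0 = 5.744 g
  ZrO2: 14.99% × 100.0 = 14.99 g
  SiO2: 32.29% × 100.0 = 32.29 g
Verifying the oxide balance with the batch weights as given, on the stated basis (sums match the target masses within answer rounding):
  B2O3: 8.869·0.5650 = 5.011 g (target 5.011 g)
  CaO: 9.660·0.5592 + 48.43·0.4782 = 28.56 g (target 28.56 g)
  ZnO: 13.43·0.9980 = 13.40 g (target 13.40 g)
  Li2O: 14.45·0.3975 = 5.744 g (target 5.744 g)
  ZrO2: 22.18·0.6759 = 14.99 g (target 14.99 g)
  SiO2: 48.43·0.5188 + 22.18·0.3231 = 32.29 g (target 32.29 g)
Glass mass check: total batch − LOI = 100.0 g (the Σ of target masses is 100.0 g; stated basis 100.0 g — gaps are rounding artifacts).
Batch total: Σ batch = 117.0 g; ignition loss, Σ(batch × LOI) = 17.02 g; yield: glass divided by total = 85.46%.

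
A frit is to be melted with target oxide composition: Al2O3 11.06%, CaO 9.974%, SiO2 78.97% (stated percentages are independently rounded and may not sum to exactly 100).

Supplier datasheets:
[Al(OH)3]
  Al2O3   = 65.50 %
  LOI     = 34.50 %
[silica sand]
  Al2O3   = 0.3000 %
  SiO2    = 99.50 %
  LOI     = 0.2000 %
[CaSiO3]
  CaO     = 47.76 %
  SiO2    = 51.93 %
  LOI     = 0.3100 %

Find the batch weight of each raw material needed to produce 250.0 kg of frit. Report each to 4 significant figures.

Rounding to four significant figures applies to every working value as printed; the working math holds exact precision from start to finish. A single rounding completes each reported figure. Derived quantities (three oxide percentages, the yield, net glass mass, ignition loss, the totals) are recomputed at exact precision starting from the weights for 250.0 kg of glass exactly as shown in the problem or answer text.
Target oxide masses per 250.0 kg frit:
  Al2O3: 11.06% × 250.0 = 27.65 kg
  CaO: 9.974% × 250.0 = 24.94 kg
  SiO2: 78.97% × 250.0 = 197.4 kg
Mass-balance tally per oxide given the weights on record, per the basis as stated (each sum matches its target mass up to rounding of the answer):
  Al2O3: 41.43·0.6550 + 171.2·0.003000 = 27.65 kg (target 27.65 kg)
  CaO: 52.21·0.4776 = 24.94 kg (target 24.94 kg)
  SiO2: 171.2·0.9950 + 52.21·0.5193 = 197.5 kg (target 197.4 kg)
Mass balance on the glass: whole batch net of LOI = 250.0 kg (per-oxide target masses sum to 250.0 kg; stated basis 250.0 kg — rounding explains the deltas).
Total batch = Σ batch = 264.8 kg; loss to ignition Σ batch·LOI = 14.80 kg; as yield: glass ÷ batch → 94.41%.

Batch per 250.0 kg frit:
  Al(OH)3: 41.43 kg
  silica sand: 171.2 kg
  CaSiO3: 52.21 kg
Total batch = 264.8 kg; LOI loss = 14.80 kg; yield = 94.41%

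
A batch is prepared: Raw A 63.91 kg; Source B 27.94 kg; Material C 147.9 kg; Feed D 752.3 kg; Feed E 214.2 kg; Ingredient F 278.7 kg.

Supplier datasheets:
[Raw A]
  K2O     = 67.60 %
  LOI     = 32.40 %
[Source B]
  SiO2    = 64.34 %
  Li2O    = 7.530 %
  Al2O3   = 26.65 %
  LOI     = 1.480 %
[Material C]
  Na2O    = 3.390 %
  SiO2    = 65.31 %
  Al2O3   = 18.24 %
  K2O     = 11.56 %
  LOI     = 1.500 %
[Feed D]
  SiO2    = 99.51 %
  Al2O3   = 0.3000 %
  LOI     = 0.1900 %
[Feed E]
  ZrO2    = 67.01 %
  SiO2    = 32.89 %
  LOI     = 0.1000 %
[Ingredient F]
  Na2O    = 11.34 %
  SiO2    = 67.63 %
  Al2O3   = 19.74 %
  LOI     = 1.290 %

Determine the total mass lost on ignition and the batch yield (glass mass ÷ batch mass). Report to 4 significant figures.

LOI loss = 28.58 kg; glass = 1456 kg; yield = 98.08%

All internal work carries exact precision at every stage. In-progress results are printed, rounded to 4 significant figures, at each printed step; a single rounding produces every reported result — all derived quantities, including glass mass, the yield, six oxide percentages, LOI, the totals, are carried from the weighed amounts at 1456 kg of glass in full float precision as set out in problem or answer.
Per-material ignition loss:
  Raw A: 63.91 × 0.3240 = 20.71 kg
  Source B: 27.94 × 0.01480 = 0.4135 kg
  Material C: 147.9 × 0.01500 = 2.219 kg
  Feed D: 752.3 × 0.001900 = 1.429 kg
  Feed E: 214.2 × 0.001000 = 0.2142 kg
  Ingredient F: 278.7 × 0.01290 = 3.595 kg
Total LOI = 28.58 kg
Glass = batch − LOI = 1485 − 28.58 = 1456 kg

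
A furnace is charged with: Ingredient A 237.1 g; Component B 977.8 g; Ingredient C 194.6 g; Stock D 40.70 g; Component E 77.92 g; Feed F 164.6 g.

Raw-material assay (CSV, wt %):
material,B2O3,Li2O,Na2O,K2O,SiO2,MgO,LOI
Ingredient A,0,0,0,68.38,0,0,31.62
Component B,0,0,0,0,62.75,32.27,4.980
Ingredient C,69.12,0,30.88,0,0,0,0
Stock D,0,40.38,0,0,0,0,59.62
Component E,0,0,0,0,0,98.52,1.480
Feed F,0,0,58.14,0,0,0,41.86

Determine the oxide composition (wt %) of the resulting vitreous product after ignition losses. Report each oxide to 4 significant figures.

Glass mass = 1475 g (batch 1693 − LOI 218.0).
Composition: B2O3 9.121%, Li2O 1.114%, Na2O 10.56%, K2O 10.99%, SiO2 41.61%, MgO 26.60%

In-progress results are displayed, rounded to 4 significant figures, at each printed step; each numeric step runs at full float precision all the way through; every reported number is rounded a single time; the derived quantities (glass mass, the yield, LOI, the six compositions, totals) are recomputed using the weight values on 1475 g of glass in full precision, as set out in question or answer.
Mass of each oxide from the mix:
  B2O3: 194.6·0.6912 = 134.5 g
  Li2O: 40.70·0.4038 = 16.43 g
  Na2O: 194.6·0.3088 + 164.6·0.5814 = 155.8 g
  K2O: 237.1·0.6838 = 162.1 g
  SiO2: 977.8·0.6275 = 613.6 g
  MgO: 977.8·0.3227 + 77.92·0.9852 = 392.3 g
LOI: 237.1·0.3162 + 977.8·0.04980 + 40.70·0.5962 + 77.92·0.01480 + 164.6·0.4186 = 218.0 g
Resulting glass, batch − LOI: 1693 − 218.0 = 1475 g (= Σ oxide masses)
percent share: oxide ÷ glass, ×100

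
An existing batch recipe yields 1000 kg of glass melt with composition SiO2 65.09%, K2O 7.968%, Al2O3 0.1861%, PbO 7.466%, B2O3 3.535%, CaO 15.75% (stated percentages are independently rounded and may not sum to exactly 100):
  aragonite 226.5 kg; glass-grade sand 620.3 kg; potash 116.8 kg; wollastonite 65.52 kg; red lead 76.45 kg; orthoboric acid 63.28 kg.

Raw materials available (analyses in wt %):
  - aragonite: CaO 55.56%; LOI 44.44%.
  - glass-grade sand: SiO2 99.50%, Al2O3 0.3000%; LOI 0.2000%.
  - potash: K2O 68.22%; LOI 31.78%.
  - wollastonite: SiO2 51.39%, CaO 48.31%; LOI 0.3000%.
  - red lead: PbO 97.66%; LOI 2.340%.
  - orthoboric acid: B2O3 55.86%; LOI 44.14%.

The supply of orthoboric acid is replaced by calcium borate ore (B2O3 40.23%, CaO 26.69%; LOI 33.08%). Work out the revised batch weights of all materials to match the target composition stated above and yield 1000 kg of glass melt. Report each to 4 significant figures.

Mid-chain values are shown rounded off to 4 significant digits alongside each step. Each numeric step maintains exact precision all the way through. A single rounding completes every reported figure; all derived quantities are computed at full float precision (glass mass, the six compositions, totals, the yield, LOI) from the batch weights at 1000 kg of glass as set out in either problem or answer.
Target masses of each oxide per 1000 kg glass melt:
  SiO2: 65.09% × 1000 = 650.9 kg
  K2O: 7.968% × 1000 = 79.68 kg
  Al2O3: 0.1861% × 1000 = 1.861 kg
  PbO: 7.466% × 1000 = 74.66 kg
  B2O3: 3.535% × 1000 = 35.35 kg
  CaO: 15.75% × 1000 = 157.5 kg
A balance pass over the oxides, applying the batch weights above, relative to the basis at hand (each sum matches its target mass given rounding of the digits):
  SiO2: 620.3·0.9950 + 65.52·0.5139 = 650.9 kg (target 650.9 kg)
  K2O: 116.8·0.6822 = 79.68 kg (target 79.68 kg)
  Al2O3: 620.3·0.003000 = 1.861 kg (target 1.861 kg)
  PbO: 76.45·0.9766 = 74.66 kg (target 74.66 kg)
  B2O3: 87.87·0.4023 = 35.35 kg (target 35.35 kg)
  CaO: 184.3·0.5556 + 65.52·0.4831 + 87.87·0.2669 = 157.5 kg (target 157.5 kg)
Mass balance on the glass: the batch minus its LOI: 999.9 kg (per-oxide target masses sum to 1000 kg; against the stated basis, 1000 kg — differing by rounding only).
Summing the batch: Σ batch = 1151 kg; loss to ignition Σ batch·LOI = 151.3 kg; yield = glass ÷ total batch = 86.86%.

Revised batch per 1000 kg glass melt:
  aragonite: 184.3 kg
  glass-grade sand: 620.3 kg
  potash: 116.8 kg
  wollastonite: 65.52 kg
  red lead: 76.45 kg
  calcium borate ore: 87.87 kg
Total batch = 1151 kg; LOI loss = 151.3 kg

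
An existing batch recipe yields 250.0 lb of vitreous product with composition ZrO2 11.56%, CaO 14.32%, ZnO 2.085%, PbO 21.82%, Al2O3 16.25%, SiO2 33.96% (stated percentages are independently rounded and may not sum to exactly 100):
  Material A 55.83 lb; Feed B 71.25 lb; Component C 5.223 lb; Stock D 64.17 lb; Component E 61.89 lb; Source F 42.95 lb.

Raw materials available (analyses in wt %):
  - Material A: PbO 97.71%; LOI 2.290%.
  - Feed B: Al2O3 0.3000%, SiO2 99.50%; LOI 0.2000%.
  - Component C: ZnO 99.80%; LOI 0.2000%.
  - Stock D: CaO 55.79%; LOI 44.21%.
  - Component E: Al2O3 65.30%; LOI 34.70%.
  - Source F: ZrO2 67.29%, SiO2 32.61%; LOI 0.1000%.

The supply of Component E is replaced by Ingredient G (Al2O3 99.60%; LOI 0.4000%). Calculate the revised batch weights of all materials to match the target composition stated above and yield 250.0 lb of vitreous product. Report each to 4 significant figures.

The whole derivation carries full precision at every stage; mid-chain values appear with 4-significant-digit rounding on the page. Each reported value is rounded a single time — derived quantities, including the six compositions, the totals, yield, LOI, net glass mass, are re-derived from the batch weights for 250.0 lb of glass at full precision, as quoted within question or answer.
Oxide mass targets, per 250.0 lb vitreous product:
  ZrO2: 11.56% × 250.0 = 28.90 lb
  CaO: 14.32% × 250.0 = 35.80 lb
  ZnO: 2.085% × 250.0 = 5.212 lb
  PbO: 21.82% × 250.0 = 54.55 lb
  Al2O3: 16.25% × 250.0 = 40.62 lb
  SiO2: 33.96% × 250.0 = 84.90 lb
Verifying the oxide balance using the reported weights, at the basis given (every target is met by its sum exact up to rounding of places):
  ZrO2: 42.95·0.6729 = 28.90 lb (target 28.90 lb)
  CaO: 64.17·0.5579 = 35.80 lb (target 35.80 lb)
  ZnO: 5.223·0.9980 = 5.213 lb (target 5.212 lb)
  PbO: 55.83·0.9771 = 54.55 lb (target 54.55 lb)
  Al2O3: 71.25·0.003000 + 40.57·0.9960 = 40.62 lb (target 40.62 lb)
  SiO2: 71.25·0.9950 + 42.95·0.3261 = 84.90 lb (target 84.90 lb)
Glass-mass sanity pass: whole batch net of LOI = 250.0 lb (the Σ of target masses is 250.0 lb; versus the stated basis of 250.0 lb — rounding explains the deltas).
Whole-batch sum: Σ batch = 280.0 lb; LOI removed, Σ of batch·LOI: 30.01 lb; glass ÷ batch gives a yield of 89.28%.

Revised batch per 250.0 lb vitreous product:
  Material A: 55.83 lb
  Feed B: 71.25 lb
  Component C: 5.223 lb
  Stock D: 64.17 lb
  Ingredient G: 40.57 lb
  Source F: 42.95 lb
Total batch = 280.0 lb; LOI loss = 30.01 lb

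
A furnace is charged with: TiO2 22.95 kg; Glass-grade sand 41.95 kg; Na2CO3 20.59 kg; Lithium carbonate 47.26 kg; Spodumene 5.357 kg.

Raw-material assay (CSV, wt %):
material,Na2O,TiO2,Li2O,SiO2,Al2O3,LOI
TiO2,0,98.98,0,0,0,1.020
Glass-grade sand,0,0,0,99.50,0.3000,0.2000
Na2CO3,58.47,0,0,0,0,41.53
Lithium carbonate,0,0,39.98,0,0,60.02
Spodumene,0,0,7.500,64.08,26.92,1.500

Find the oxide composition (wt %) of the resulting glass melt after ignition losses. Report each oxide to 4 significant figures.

Glass mass = 100.8 kg (batch 138.1 − LOI 37.31).
Composition: Na2O 11.94%, TiO2 22.54%, Li2O 19.14%, SiO2 44.82%, Al2O3 1.556%

All arithmetic keeps full float precision end to end; values along the way appear (rounded to four significant figures) in the printout. A single rounding finalizes each reported number. Derived quantities are carried at exact precision (the yield, the five compositions, net glass mass, the totals, ignition loss) from the weighed amounts per 100.8 kg of glass, precisely as stated by problem or answer.
Per-oxide mass from batch:
  Na2O: 20.59·0.5847 = 12.04 kg
  TiO2: 22.95·0.9898 = 22.72 kg
  Li2O: 47.26·0.3998 + 5.357·0.07500 = 19.30 kg
  SiO2: 41.95·0.9950 + 5.357·0.6408 = 45.17 kg
  Al2O3: 41.95·0.003000 + 5.357·0.2692 = 1.568 kg
LOI: 22.95·0.01020 + 41.95·0.002000 + 20.59·0.4153 + 47.26·0.6002 + 5.357·0.01500 = 37.31 kg
Glass = total batch minus LOI = 138.1 − 37.31 = 100.8 kg (= the summed oxide contributions)
each oxide over glass, ×100, is wt %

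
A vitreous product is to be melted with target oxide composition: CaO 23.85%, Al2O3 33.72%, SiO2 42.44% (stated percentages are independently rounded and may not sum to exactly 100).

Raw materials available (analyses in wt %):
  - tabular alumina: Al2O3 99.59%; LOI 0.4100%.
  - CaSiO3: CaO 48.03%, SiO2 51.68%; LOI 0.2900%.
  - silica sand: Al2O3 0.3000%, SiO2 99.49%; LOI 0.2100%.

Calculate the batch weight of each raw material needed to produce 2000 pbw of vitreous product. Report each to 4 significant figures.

Intermediates are displayed (rounded to 4 significant digits) between the steps. All internal work keeps full float precision throughout — every reported value is rounded only once — the derived quantities are carried from the batch weights for 2000 pbw of glass at exact precision (totals, ignition loss, the yield, net glass mass, the three compositions), as quoted within the problem or the answer.
Target oxide masses per 2000 pbw vitreous product:
  CaO: 23.85% × 2000 = 477.0 pbw
  Al2O3: 33.72% × 2000 = 674.4 pbw
  SiO2: 42.44% × 2000 = 848.8 pbw
Mass-balance tally per oxide per the reported batch figures, against the basis in use (delivered sums recover each target inside rounding margins):
  CaO: 993.1·0.4803 = 477.0 pbw (target 477.0 pbw)
  Al2O3: 676.2·0.9959 + 337.3·0.003000 = 674.4 pbw (target 674.4 pbw)
  SiO2: 993.1·0.5168 + 337.3·0.9949 = 848.8 pbw (target 848.8 pbw)
Consistency of the glass mass: net batch after ignition = 2000 pbw (per-oxide target masses sum to 2000 pbw; with the basis standing at 2000 pbw — differing by rounding only).
Batch total: Σ batch = 2007 pbw; the LOI term Σ batch·LOI equals 6.361 pbw; yield = glass ÷ total batch = 99.68%.

Batch per 2000 pbw vitreous product:
  tabular alumina: 676.2 pbw
  CaSiO3: 993.1 pbw
  silica sand: 337.3 pbw
Total batch = 2007 pbw; LOI loss = 6.361 pbw; yield = 99.68%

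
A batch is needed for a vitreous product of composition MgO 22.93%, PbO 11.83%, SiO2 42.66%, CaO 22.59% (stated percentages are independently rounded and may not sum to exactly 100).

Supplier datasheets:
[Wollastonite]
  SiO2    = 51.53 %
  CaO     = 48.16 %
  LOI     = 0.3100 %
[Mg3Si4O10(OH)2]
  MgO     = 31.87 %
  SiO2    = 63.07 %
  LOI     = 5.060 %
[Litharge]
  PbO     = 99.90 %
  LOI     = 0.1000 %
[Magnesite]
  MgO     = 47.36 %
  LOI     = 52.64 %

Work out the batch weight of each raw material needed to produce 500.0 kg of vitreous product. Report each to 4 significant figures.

Batch per 500.0 kg vitreous product:
  Wollastonite: 234.5 kg
  Mg3Si4O10(OH)2: 146.6 kg
  Litharge: 59.21 kg
  Magnesite: 143.4 kg
Total batch = 583.7 kg; LOI loss = 83.69 kg; yield = 85.66%

The intermediate values are shown (rounded to four significant digits) in the printout. All internal work maintains full precision at each step — every reported result is rounded only once; all derived quantities, which include the four compositions, totals, net glass mass, ignition loss, the yield, are carried at full float precision, exactly as shown in problem or answer, starting from the weights on 500.0 kg of glass.
Target oxide masses per 500.0 kg vitreous product:
  MgO: 22.93% × 500.0 = 114.6 kg
  PbO: 11.83% × 500.0 = 59.15 kg
  SiO2: 42.66% × 500.0 = 213.3 kg
  CaO: 22.59% × 500.0 = 113.0 kg
Per-oxide balance check applying the batch weights above, per the basis as stated (oxide sums agree with the targets up to rounding of the answer):
  MgO: 146.6·0.3187 + 143.4·0.4736 = 114.6 kg (target 114.6 kg)
  PbO: 59.21·0.9990 = 59.15 kg (target 59.15 kg)
  SiO2: 234.5·0.5153 + 146.6·0.6307 = 213.3 kg (target 213.3 kg)
  CaO: 234.5·0.4816 = 112.9 kg (target 113.0 kg)
Glass-mass closure: batch total minus LOI = 500.0 kg (the targets, summed, come to 500.0 kg; basis as stated: 500.0 kg — rounding explains the deltas).
Total batch = Σ batch = 583.7 kg; LOI removed, Σ of batch·LOI: 83.69 kg; yield = glass ÷ total batch = 85.66%.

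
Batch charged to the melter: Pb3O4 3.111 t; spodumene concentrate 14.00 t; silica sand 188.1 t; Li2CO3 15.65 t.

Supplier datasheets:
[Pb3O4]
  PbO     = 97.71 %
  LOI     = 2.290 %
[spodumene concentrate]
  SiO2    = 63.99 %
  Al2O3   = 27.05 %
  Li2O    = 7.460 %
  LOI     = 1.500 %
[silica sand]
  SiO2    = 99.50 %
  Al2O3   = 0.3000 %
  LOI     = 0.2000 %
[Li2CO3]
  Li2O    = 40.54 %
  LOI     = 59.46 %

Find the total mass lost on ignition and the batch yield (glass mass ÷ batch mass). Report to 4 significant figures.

LOI loss = 9.963 t; glass = 210.9 t; yield = 95.49%

The working math maintains exact precision from first step to last. Rounding to four significant digits extends to every mid-chain value as shown. A single rounding yields every reported figure — all derived quantities (glass mass, four oxide percentages, yield, LOI, totals) are computed at full precision from the batch weights at 210.9 t of glass as set out in the question or the answer.
Each material's LOI contribution:
  Pb3O4: 3.111 × 0.02290 = 0.07124 t
  spodumene concentrate: 14.00 × 0.01500 = 0.2100 t
  silica sand: 188.1 × 0.002000 = 0.3762 t
  Li2CO3: 15.65 × 0.5946 = 9.305 t
Total LOI = 9.963 t
Glass = batch − LOI = 220.9 − 9.963 = 210.9 t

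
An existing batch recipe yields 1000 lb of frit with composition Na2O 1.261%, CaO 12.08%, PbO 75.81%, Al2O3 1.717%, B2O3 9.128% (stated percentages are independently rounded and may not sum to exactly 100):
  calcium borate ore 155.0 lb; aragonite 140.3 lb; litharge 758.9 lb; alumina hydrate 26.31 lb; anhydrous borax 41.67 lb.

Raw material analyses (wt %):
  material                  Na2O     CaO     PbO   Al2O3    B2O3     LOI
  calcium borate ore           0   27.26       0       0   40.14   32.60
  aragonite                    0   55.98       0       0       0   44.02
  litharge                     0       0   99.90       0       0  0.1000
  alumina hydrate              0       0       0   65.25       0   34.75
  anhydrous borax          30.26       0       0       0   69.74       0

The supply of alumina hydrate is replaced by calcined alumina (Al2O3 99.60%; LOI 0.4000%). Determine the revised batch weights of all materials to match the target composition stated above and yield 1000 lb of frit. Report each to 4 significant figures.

All internal work runs at full float precision through every step — working values are printed rounded to 4 significant digits across the worked steps; a single rounding finalizes each reported figure — all derived quantities, including net glass mass, LOI, the yield, the totals, five oxide percentages, are recomputed from the batch weights per 1000 lb of glass in exact precision as written in problem or answer.
Per-oxide target masses for 1000 lb frit:
  Na2O: 1.261% × 1000 = 12.61 lb
  CaO: 12.08% × 1000 = 120.8 lb
  PbO: 75.81% × 1000 = 758.1 lb
  Al2O3: 1.717% × 1000 = 17.17 lb
  B2O3: 9.128% × 1000 = 91.28 lb
Oxide-by-oxide audit from the weights as reported, on the stated basis (target by target, the sums agree inside rounding margins):
  Na2O: 41.67·0.3026 = 12.61 lb (target 12.61 lb)
  CaO: 155.0·0.2726 + 140.3·0.5598 = 120.8 lb (target 120.8 lb)
  PbO: 758.9·0.9990 = 758.1 lb (target 758.1 lb)
  Al2O3: 17.24·0.9960 = 17.17 lb (target 17.17 lb)
  B2O3: 155.0·0.4014 + 41.67·0.6974 = 91.28 lb (target 91.28 lb)
Glass-mass sanity pass: the batch minus its LOI: 1000 lb (the targets, summed, come to 1000 lb; the stated basis being 1000 lb — gaps are rounding artifacts).
Batch grand total — Σ batch = 1113 lb; ignition loss, Σ(batch × LOI) = 113.1 lb; the yield ratio, glass ÷ batch: 89.84%.

Revised batch per 1000 lb frit:
  calcium borate ore: 155.0 lb
  aragonite: 140.3 lb
  litharge: 758.9 lb
  calcined alumina: 17.24 lb
  anhydrous borax: 41.67 lb
Total batch = 1113 lb; LOI loss = 113.1 lb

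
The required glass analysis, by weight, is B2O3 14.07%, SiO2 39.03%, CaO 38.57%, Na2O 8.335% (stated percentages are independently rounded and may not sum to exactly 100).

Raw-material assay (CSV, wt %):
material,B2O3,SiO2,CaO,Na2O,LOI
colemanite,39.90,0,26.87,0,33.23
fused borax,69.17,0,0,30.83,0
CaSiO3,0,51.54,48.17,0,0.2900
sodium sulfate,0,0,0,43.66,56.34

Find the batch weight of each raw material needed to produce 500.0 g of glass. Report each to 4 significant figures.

Batch per 500.0 g glass:
  colemanite: 38.93 g
  fused borax: 79.25 g
  CaSiO3: 378.6 g
  sodium sulfate: 39.49 g
Total batch = 536.3 g; LOI loss = 36.28 g; yield = 93.23%

Every computation carries exact precision from first step to last — intermediates appear rounded off to 4 significant figures in the working. Every reported figure receives exactly one rounding; derived quantities are carried at full float precision (the totals, the four compositions, net glass mass, the yield, ignition loss) starting from the weights for 500.0 g of glass precisely as stated by the question or the answer.
Per-oxide target masses for 500.0 g glass:
  B2O3: 14.07% × 500.0 = 70.35 g
  SiO2: 39.03% × 500.0 = 195.2 g
  CaO: 38.57% × 500.0 = 192.8 g
  Na2O: 8.335% × 500.0 = 41.68 g
Balance tally, oxide-wise, with the batch weights as given, on the stated basis (target by target, the sums agree inside rounding margins):
  B2O3: 38.93·0.3990 + 79.25·0.6917 = 70.35 g (target 70.35 g)
  SiO2: 378.6·0.5154 = 195.1 g (target 195.2 g)
  CaO: 38.93·0.2687 + 378.6·0.4817 = 192.8 g (target 192.8 g)
  Na2O: 79.25·0.3083 + 39.49·0.4366 = 41.67 g (target 41.68 g)
Glass-mass bookkeeping: Σ batch − LOI loss = 500.0 g (the targets, summed, come to 500.0 g; the stated basis being 500.0 g — deltas are rounding alone).
Adding the batch up: Σ batch = 536.3 g; loss to ignition Σ batch·LOI = 36.28 g; yield = glass ÷ total batch = 93.23%.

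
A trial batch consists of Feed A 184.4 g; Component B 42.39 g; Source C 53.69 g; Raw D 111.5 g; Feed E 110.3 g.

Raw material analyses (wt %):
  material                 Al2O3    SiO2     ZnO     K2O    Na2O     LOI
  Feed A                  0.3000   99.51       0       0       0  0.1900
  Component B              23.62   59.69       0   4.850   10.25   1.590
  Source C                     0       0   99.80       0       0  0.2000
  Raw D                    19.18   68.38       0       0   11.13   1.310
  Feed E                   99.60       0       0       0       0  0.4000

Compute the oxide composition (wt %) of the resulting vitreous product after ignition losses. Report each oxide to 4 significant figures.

In-progress results are shown, rounded to 4 significant digits, across the worked steps — all internal work holds exact precision at all times; each reported result takes just one rounding. The derived quantities are re-derived at full float precision (totals, five oxide percentages, ignition loss, glass mass, yield) from the weighed amounts at 499.2 g of glass, precisely as stated by the problem or the answer.
Oxide-by-oxide delivered mass:
  Al2O3: 184.4·0.003000 + 42.39·0.2362 + 111.5·0.1918 + 110.3·0.9960 = 141.8 g
  SiO2: 184.4·0.9951 + 42.39·0.5969 + 111.5·0.6838 = 285.0 g
  ZnO: 53.69·0.9980 = 53.58 g
  K2O: 42.39·0.04850 = 2.056 g
  Na2O: 42.39·0.1025 + 111.5·0.1113 = 16.75 g
LOI: 184.4·0.001900 + 42.39·0.01590 + 53.69·0.002000 + 111.5·0.01310 + 110.3·0.004000 = 3.034 g
Glass = total batch minus LOI = 502.3 − 3.034 = 499.2 g (= the summed oxide contributions)
oxide / glass × 100 gives the wt %

Glass mass = 499.2 g (batch 502.3 − LOI 3.034).
Composition: Al2O3 28.40%, SiO2 57.09%, ZnO 10.73%, K2O 0.4118%, Na2O 3.356%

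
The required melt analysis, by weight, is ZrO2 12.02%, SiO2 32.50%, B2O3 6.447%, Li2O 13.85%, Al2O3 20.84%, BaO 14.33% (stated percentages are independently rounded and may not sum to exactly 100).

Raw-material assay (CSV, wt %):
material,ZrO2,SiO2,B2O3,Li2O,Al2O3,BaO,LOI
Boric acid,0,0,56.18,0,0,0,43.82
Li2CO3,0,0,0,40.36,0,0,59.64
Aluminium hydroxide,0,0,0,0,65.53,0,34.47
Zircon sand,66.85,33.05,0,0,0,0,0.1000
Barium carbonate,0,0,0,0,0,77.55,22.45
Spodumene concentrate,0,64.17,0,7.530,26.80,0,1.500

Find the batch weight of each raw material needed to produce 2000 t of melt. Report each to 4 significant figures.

The whole derivation runs at full float precision in all steps — working values appear (rounded to 4 significant figures) across the worked steps. A single rounding yields each reported result — the derived quantities, which include the six compositions, yield, ignition loss, totals, glass mass, are computed at full precision, exactly as shown in either problem or answer, from the weighed amounts on 2000 t of glass.
Per-oxide target masses for 2000 t melt:
  ZrO2: 12.02% × 2000 = 240.4 t
  SiO2: 32.50% × 2000 = 650.0 t
  B2O3: 6.447% × 2000 = 128.9 t
  Li2O: 13.85% × 2000 = 277.0 t
  Al2O3: 20.84% × 2000 = 416.8 t
  BaO: 14.33% × 2000 = 286.6 t
Mass-balance tally per oxide with the batch weights as given, relative to the basis at hand (sums match the target masses net of answer rounding effects):
  ZrO2: 359.6·0.6685 = 240.4 t (target 240.4 t)
  SiO2: 359.6·0.3305 + 827.7·0.6417 = 650.0 t (target 650.0 t)
  B2O3: 229.5·0.5618 = 128.9 t (target 128.9 t)
  Li2O: 531.9·0.4036 + 827.7·0.07530 = 277.0 t (target 277.0 t)
  Al2O3: 297.5·0.6553 + 827.7·0.2680 = 416.8 t (target 416.8 t)
  BaO: 369.6·0.7755 = 286.6 t (target 286.6 t)
Glass-mass closure: Σ batch − LOI loss = 2000 t (oxide target masses add up to 2000 t; versus the stated basis of 2000 t — a pure rounding effect).
Adding the batch up: Σ batch = 2616 t; LOI loss = Σ batch·LOI = 616.1 t; as yield: glass ÷ batch → 76.45%.

Batch per 2000 t melt:
  Boric acid: 229.5 t
  Li2CO3: 531.9 t
  Aluminium hydroxide: 297.5 t
  Zircon sand: 359.6 t
  Barium carbonate: 369.6 t
  Spodumene concentrate: 827.7 t
Total batch = 2616 t; LOI loss = 616.1 t; yield = 76.45%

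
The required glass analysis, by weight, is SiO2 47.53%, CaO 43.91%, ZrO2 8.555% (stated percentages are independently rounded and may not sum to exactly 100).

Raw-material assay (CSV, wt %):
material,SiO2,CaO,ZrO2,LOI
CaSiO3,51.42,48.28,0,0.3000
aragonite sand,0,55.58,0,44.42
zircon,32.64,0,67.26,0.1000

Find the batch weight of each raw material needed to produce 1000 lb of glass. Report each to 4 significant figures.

Batch per 1000 lb glass:
  CaSiO3: 843.6 lb
  aragonite sand: 57.22 lb
  zircon: 127.2 lb
Total batch = 1028 lb; LOI loss = 28.08 lb; yield = 97.27%

Values along the way appear with 4-significant-digit rounding in the printout. The working math holds full precision from start to finish; exactly one rounding lands on every reported number — derived quantities are computed at exact precision (three oxide percentages, ignition loss, yield, glass mass, the totals) starting from the weights at 1000 lb of glass as they appear in the problem or the answer.
Target masses of each oxide per 1000 lb glass:
  SiO2: 47.53% × 1000 = 475.3 lb
  CaO: 43.91% × 1000 = 439.1 lb
  ZrO2: 8.555% × 1000 = 85.55 lb
Sums-versus-targets review working from each reported weight, against the basis in use (delivered sums recover each target within answer rounding):
  SiO2: 843.6·0.5142 + 127.2·0.3264 = 475.3 lb (target 475.3 lb)
  CaO: 843.6·0.4828 + 57.22·0.5558 = 439.1 lb (target 439.1 lb)
  ZrO2: 127.2·0.6726 = 85.55 lb (target 85.55 lb)
Glass-mass closure: net batch after ignition = 999.9 lb (targets for the oxides total 1000 lb; the stated basis being 1000 lb — differing by rounding only).
Batch total: Σ batch = 1028 lb; Σ batch·LOI gives LOI loss = 28.08 lb; yield: glass divided by total = 97.27%.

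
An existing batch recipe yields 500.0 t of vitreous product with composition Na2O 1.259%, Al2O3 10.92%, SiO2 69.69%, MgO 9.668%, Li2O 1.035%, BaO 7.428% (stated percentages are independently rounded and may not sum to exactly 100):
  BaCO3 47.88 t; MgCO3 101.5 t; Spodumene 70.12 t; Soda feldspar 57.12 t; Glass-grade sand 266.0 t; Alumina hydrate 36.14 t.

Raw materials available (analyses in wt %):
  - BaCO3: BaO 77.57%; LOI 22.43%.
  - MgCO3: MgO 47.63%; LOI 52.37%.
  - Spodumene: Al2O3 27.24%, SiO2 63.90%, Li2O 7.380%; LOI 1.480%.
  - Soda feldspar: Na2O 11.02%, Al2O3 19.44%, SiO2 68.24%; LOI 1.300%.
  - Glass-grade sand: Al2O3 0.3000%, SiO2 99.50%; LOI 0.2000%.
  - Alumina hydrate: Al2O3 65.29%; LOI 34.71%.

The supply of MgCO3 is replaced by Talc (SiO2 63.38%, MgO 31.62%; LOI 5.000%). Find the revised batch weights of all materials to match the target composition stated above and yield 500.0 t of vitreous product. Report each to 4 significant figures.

Working values are displayed (rounded to 4 significant digits) across the worked steps; all arithmetic runs at full precision at each step; each reported value carries a single rounding. All derived quantities (yield, totals, LOI, six oxide percentages, net glass mass) are rebuilt in full float precision using the weight values for 500.0 t of glass exactly as shown in either problem or answer.
Per-oxide target masses for 500.0 t vitreous product:
  Na2O: 1.259% × 500.0 = 6.295 t
  Al2O3: 10.92% × 500.0 = 54.60 t
  SiO2: 69.69% × 500.0 = 348.4 t
  MgO: 9.668% × 500.0 = 48.34 t
  Li2O: 1.035% × 500.0 = 5.175 t
  BaO: 7.428% × 500.0 = 37.14 t
Oxide-by-oxide audit per the reported batch figures, relative to the basis at hand (delivered sums recover each target exact up to rounding of places):
  Na2O: 57.12·0.1102 = 6.295 t (target 6.295 t)
  Al2O3: 70.12·0.2724 + 57.12·0.1944 + 168.6·0.003000 + 36.59·0.6529 = 54.60 t (target 54.60 t)
  SiO2: 152.9·0.6338 + 70.12·0.6390 + 57.12·0.6824 + 168.6·0.9950 = 348.5 t (target 348.4 t)
  MgO: 152.9·0.3162 = 48.35 t (target 48.34 t)
  Li2O: 70.12·0.07380 = 5.175 t (target 5.175 t)
  BaO: 47.88·0.7757 = 37.14 t (target 37.14 t)
Glass-mass sanity pass: batch total minus LOI = 500.0 t (the targets, summed, come to 500.0 t; basis as stated: 500.0 t — deltas are rounding alone).
Whole-batch sum: Σ batch = 533.2 t; Σ batch·LOI gives LOI loss = 33.20 t; glass ÷ batch gives a yield of 93.77%.

Revised batch per 500.0 t vitreous product:
  BaCO3: 47.88 t
  Talc: 152.9 t
  Spodumene: 70.12 t
  Soda feldspar: 57.12 t
  Glass-grade sand: 168.6 t
  Alumina hydrate: 36.59 t
Total batch = 533.2 t; LOI loss = 33.20 t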